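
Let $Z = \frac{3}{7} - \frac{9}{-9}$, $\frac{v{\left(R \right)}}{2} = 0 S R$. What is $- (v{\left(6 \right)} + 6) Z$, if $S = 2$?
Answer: $- \frac{60}{7} \approx -8.5714$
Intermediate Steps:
$v{\left(R \right)} = 0$ ($v{\left(R \right)} = 2 \cdot 0 \cdot 2 R = 2 \cdot 0 R = 2 \cdot 0 = 0$)
$Z = \frac{10}{7}$ ($Z = 3 \cdot \frac{1}{7} - -1 = \frac{3}{7} + 1 = \frac{10}{7} \approx 1.4286$)
$- (v{\left(6 \right)} + 6) Z = - (0 + 6) \frac{10}{7} = \left(-1\right) 6 \cdot \frac{10}{7} = \left(-6\right) \frac{10}{7} = - \frac{60}{7}$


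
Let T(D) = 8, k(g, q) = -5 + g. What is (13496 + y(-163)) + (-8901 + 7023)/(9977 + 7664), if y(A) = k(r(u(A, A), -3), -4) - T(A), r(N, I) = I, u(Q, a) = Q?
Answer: 237798802/17641 ≈ 13480.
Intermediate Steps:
y(A) = -16 (y(A) = (-5 - 3) - 1*8 = -8 - 8 = -16)
(13496 + y(-163)) + (-8901 + 7023)/(9977 + 7664) = (13496 - 16) + (-8901 + 7023)/(9977 + 7664) = 13480 - 1878/17641 = 237798802/17641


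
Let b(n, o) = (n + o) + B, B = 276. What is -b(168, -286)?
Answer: -158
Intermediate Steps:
b(n, o) = 276 + n + o (b(n, o) = (n + o) + 276 = 276 + n + o)
-b(168, -286) = -(276 + 168 - 286) = -1*158 = -158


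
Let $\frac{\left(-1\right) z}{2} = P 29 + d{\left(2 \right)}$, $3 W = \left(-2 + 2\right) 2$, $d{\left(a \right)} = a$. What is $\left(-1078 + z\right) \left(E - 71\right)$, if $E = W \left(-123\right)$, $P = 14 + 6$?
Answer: $159182$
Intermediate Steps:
$P = 20$
$W = 0$ ($W = \frac{\left(-2 + 2\right) 2}{3} = \frac{0 \cdot 2}{3} = \frac{1}{3} \cdot 0 = 0$)
$z = -1164$ ($z = - 2 \left(20 \cdot 29 + 2\right) = - 2 \left(580 + 2\right) = \left(-2\right) 582 = -1164$)
$E = 0$ ($E = 0 \left(-123\right) = 0$)
$\left(-1078 + z\right) \left(E - 71\right) = \left(-1078 - 1164\right) \left(0 - 71\right) = \left(-2242\right) \left(-71\right) = 159182$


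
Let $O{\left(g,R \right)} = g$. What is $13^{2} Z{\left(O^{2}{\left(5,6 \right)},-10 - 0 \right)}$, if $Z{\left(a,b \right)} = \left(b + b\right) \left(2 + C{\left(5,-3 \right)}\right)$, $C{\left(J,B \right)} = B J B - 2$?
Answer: $-152100$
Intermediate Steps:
$C{\left(J,B \right)} = -2 + J B^{2}$ ($C{\left(J,B \right)} = J B^{2} - 2 = -2 + J B^{2}$)
$Z{\left(a,b \right)} = 90 b$ ($Z{\left(a,b \right)} = \left(b + b\right) \left(2 - \left(2 - 5 \left(-3\right)^{2}\right)\right) = 2 b \left(2 + \left(-2 + 5 \cdot 9\right)\right) = 2 b \left(2 + \left(-2 + 45\right)\right) = 2 b \left(2 + 43\right) = 2 b 45 = 90 b$)
$13^{2} Z{\left(O^{2}{\left(5,6 \right)},-10 - 0 \right)} = 13^{2} \cdot 90 \left(-10 - 0\right) = 169 \cdot 90 \left(-10 + 0\right) = 169 \cdot 90 \left(-10\right) = 169 \left(-900\right) = -152100$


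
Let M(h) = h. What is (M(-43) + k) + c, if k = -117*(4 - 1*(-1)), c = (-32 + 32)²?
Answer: -628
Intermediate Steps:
c = 0 (c = 0² = 0)
k = -585 (k = -117*(4 + 1) = -117*5 = -585)
(M(-43) + k) + c = (-43 - 585) + 0 = -628 + 0 = -628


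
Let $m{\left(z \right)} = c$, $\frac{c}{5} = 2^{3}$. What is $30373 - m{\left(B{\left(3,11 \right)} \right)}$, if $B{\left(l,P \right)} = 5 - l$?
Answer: $30333$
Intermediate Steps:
$c = 40$ ($c = 5 \cdot 2^{3} = 5 \cdot 8 = 40$)
$m{\left(z \right)} = 40$
$30373 - m{\left(B{\left(3,11 \right)} \right)} = 30373 - 40 = 30333$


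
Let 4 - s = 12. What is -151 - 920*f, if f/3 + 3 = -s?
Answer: -13951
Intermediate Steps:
s = -8 (s = 4 - 1*12 = 4 - 12 = -8)
f = 15 (f = -9 + 3*(-1*(-8)) = -9 + 3*8 = -9 + 24 = 15)
-151 - 920*f = -151 - 920*15 = -151 - 115*120 = -151 - 13800 = -13951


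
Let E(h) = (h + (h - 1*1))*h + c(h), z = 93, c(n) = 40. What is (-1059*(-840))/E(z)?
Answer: 177912/3449 ≈ 51.584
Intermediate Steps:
E(h) = 40 + h*(-1 + 2*h) (E(h) = (h + (h - 1*1))*h + 40 = (h + (h - 1))*h + 40 = (h + (-1 + h))*h + 40 = (-1 + 2*h)*h + 40 = h*(-1 + 2*h) + 40 = 40 + h*(-1 + 2*h))
(-1059*(-840))/E(z) = (-1059*(-840))/(40 - 1*93 + 2*93²) = 889560/(40 - 93 + 2*8649) = 889560/(40 - 93 + 17298) = 889560/17245 = 889560*(1/17245) = 177912/3449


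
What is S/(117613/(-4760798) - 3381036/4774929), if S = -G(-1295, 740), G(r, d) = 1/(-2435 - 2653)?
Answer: -71485762369/266528370419280 ≈ -0.00026821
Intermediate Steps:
G(r, d) = -1/5088 (G(r, d) = 1/(-5088) = -1/5088)
S = 1/5088 (S = -1*(-1/5088) = 1/5088 ≈ 0.00019654)
S/(117613/(-4760798) - 3381036/4774929) = 1/(5088*(117613/(-4760798) - 3381036/4774929)) = 1/(5088*(117613*(-1/4760798) - 3381036*1/4774929)) = 1/(5088*(-117613/4760798 - 1127012/1591643)) = 1/(5088*(-5552674383735/7577490811114)) = (1/5088)*(-7577490811114/5552674383735) = -71485762369/266528370419280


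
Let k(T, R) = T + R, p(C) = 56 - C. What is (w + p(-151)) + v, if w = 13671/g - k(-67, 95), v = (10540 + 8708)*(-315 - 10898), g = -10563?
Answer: -108561306086/503 ≈ -2.1583e+8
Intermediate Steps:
v = -215827824 (v = 19248*(-11213) = -215827824)
k(T, R) = R + T
w = -14735/503 (w = 13671/(-10563) - (95 - 67) = 13671*(-1/10563) - 1*28 = -651/503 - 28 = -14735/503 ≈ -29.294)
(w + p(-151)) + v = (-14735/503 + (56 - 1*(-151))) - 215827824 = (-14735/503 + (56 + 151)) - 215827824 = (-14735/503 + 207) - 215827824 = 89386/503 - 215827824 = -108561306086/503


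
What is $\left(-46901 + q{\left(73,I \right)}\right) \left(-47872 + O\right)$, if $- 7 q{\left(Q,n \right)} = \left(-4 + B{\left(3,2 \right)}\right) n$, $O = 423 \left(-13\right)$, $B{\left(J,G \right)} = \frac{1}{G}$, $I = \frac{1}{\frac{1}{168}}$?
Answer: $2498670107$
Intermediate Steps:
$I = 168$ ($I = \frac{1}{\frac{1}{168}} = 168$)
$O = -5499$
$q{\left(Q,n \right)} = \frac{n}{2}$ ($q{\left(Q,n \right)} = - \frac{\left(-4 + \frac{1}{2}\right) n}{7} = - \frac{\left(- \frac{7}{2}\right) n}{7} = \frac{n}{2}$)
$\left(-46901 + q{\left(73,I \right)}\right) \left(-47872 + O\right) = \left(-46901 + \frac{1}{2} \cdot 168\right) \left(-47872 - 5499\right) = \left(-46901 + 84\right) \left(-53371\right) = \left(-46817\right) \left(-53371\right) = 2498670107$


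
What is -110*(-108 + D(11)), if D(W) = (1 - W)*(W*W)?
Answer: 144980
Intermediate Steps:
D(W) = W²*(1 - W) (D(W) = (1 - W)*W² = W²*(1 - W))
-110*(-108 + D(11)) = -110*(-108 + 11²*(1 - 1*11)) = -110*(-108 + 121*(1 - 11)) = -110*(-108 + 121*(-10)) = -110*(-108 - 1210) = -110*(-1318) = 144980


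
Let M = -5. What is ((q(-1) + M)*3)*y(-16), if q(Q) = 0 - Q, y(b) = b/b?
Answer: -12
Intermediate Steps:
y(b) = 1
q(Q) = -Q
((q(-1) + M)*3)*y(-16) = ((-1*(-1) - 5)*3)*1 = ((1 - 5)*3)*1 = -4*3*1 = -12*1 = -12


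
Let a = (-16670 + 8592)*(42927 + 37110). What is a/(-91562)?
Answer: 323269443/45781 ≈ 7061.2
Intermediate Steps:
a = -646538886 (a = -8078*80037 = -646538886)
a/(-91562) = -646538886/(-91562) = -646538886*(-1/91562) = 323269443/45781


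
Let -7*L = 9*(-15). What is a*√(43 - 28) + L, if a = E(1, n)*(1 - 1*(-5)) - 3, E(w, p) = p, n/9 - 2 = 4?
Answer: 135/7 + 321*√15 ≈ 1262.5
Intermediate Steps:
n = 54 (n = 18 + 9*4 = 18 + 36 = 54)
L = 135/7 (L = -9*(-15)/7 = -⅐*(-135) = 135/7 ≈ 19.286)
a = 321 (a = 54*(1 - 1*(-5)) - 3 = 54*(1 + 5) - 3 = 54*6 - 3 = 324 - 3 = 321)
a*√(43 - 28) + L = 321*√(43 - 28) + 135/7 = 321*√15 + 135/7 = 135/7 + 321*√15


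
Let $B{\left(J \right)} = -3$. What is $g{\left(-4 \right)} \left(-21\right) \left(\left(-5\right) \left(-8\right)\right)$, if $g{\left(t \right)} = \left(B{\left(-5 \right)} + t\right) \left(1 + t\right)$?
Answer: $-17640$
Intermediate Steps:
$g{\left(t \right)} = \left(1 + t\right) \left(-3 + t\right)$ ($g{\left(t \right)} = \left(-3 + t\right) \left(1 + t\right) = \left(1 + t\right) \left(-3 + t\right)$)
$g{\left(-4 \right)} \left(-21\right) \left(\left(-5\right) \left(-8\right)\right) = \left(-3 + \left(-4\right)^{2} - -8\right) \left(-21\right) \left(\left(-5\right) \left(-8\right)\right) = \left(-3 + 16 + 8\right) \left(-21\right) 40 = 21 \left(-21\right) 40 = \left(-441\right) 40 = -17640$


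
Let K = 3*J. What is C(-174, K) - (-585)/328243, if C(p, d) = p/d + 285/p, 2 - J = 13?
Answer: 761568747/209419034 ≈ 3.6366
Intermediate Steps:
J = -11 (J = 2 - 1*13 = 2 - 13 = -11)
K = -33 (K = 3*(-11) = -33)
C(p, d) = 285/p + p/d
C(-174, K) - (-585)/328243 = (285/(-174) - 174/(-33)) - (-585)/328243 = (285*(-1/174) - 174*(-1/33)) - (-585)/328243 = (-95/58 + 58/11) - 1*(-585/328243) = 2319/638 + 585/328243 = 761568747/209419034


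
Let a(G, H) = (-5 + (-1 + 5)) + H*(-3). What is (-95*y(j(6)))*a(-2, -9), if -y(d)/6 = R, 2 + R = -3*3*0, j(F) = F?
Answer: -29640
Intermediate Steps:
a(G, H) = -1 - 3*H (a(G, H) = (-5 + 4) - 3*H = -1 - 3*H)
R = -2 (R = -2 - 3*3*0 = -2 - 9*0 = -2 + 0 = -2)
y(d) = 12 (y(d) = -6*(-2) = 12)
(-95*y(j(6)))*a(-2, -9) = (-95*12)*(-1 - 3*(-9)) = -1140*(-1 + 27) = -1140*26 = -29640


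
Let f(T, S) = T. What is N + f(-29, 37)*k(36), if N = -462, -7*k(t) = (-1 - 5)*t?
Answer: -9498/7 ≈ -1356.9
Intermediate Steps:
k(t) = 6*t/7 (k(t) = -(-1 - 5)*t/7 = -(-6)*t/7 = 6*t/7)
N + f(-29, 37)*k(36) = -462 - 174*36/7 = -462 - 29*216/7 = -462 - 6264/7 = -9498/7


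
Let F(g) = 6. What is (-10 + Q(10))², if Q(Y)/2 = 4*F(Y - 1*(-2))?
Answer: 1444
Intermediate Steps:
Q(Y) = 48 (Q(Y) = 2*(4*6) = 2*24 = 48)
(-10 + Q(10))² = (-10 + 48)² = 38² = 1444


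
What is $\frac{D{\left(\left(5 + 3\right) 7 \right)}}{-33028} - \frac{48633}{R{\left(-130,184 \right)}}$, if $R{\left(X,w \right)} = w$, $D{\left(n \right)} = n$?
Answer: $- \frac{17459359}{66056} \approx -264.31$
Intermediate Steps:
$\frac{D{\left(\left(5 + 3\right) 7 \right)}}{-33028} - \frac{48633}{R{\left(-130,184 \right)}} = \frac{\left(5 + 3\right) 7}{-33028} - \frac{48633}{184} = 8 \cdot 7 \left(- \frac{1}{33028}\right) - \frac{48633}{184} = 56 \left(- \frac{1}{33028}\right) - \frac{48633}{184} = - \frac{14}{8257} - \frac{48633}{184} = - \frac{17459359}{66056}$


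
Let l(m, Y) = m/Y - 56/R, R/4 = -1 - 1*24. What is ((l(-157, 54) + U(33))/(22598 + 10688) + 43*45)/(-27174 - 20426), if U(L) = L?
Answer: -86951394881/2138958360000 ≈ -0.040651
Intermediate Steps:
R = -100 (R = 4*(-1 - 1*24) = 4*(-1 - 24) = 4*(-25) = -100)
l(m, Y) = 14/25 + m/Y (l(m, Y) = m/Y - 56/(-100) = m/Y - 56*(-1/100) = m/Y + 14/25 = 14/25 + m/Y)
((l(-157, 54) + U(33))/(22598 + 10688) + 43*45)/(-27174 - 20426) = (((14/25 - 157/54) + 33)/(22598 + 10688) + 43*45)/(-27174 - 20426) = (((14/25 - 157*1/54) + 33)/33286 + 1935)/(-47600) = (((14/25 - 157/54) + 33)*(1/33286) + 1935)*(-1/47600) = ((-3169/1350 + 33)*(1/33286) + 1935)*(-1/47600) = ((41381/1350)*(1/33286) + 1935)*(-1/47600) = (41381/44936100 + 1935)*(-1/47600) = (86951394881/44936100)*(-1/47600) = -86951394881/2138958360000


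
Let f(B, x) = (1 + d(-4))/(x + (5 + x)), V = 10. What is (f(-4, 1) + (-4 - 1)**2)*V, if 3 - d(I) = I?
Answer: 1830/7 ≈ 261.43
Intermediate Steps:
d(I) = 3 - I
f(B, x) = 8/(5 + 2*x) (f(B, x) = (1 + (3 - 1*(-4)))/(x + (5 + x)) = (1 + (3 + 4))/(5 + 2*x) = (1 + 7)/(5 + 2*x) = 8/(5 + 2*x))
(f(-4, 1) + (-4 - 1)**2)*V = (8/(5 + 2*1) + (-4 - 1)**2)*10 = (8/(5 + 2) + (-5)**2)*10 = (8/7 + 25)*10 = (183/7)*10 = 1830/7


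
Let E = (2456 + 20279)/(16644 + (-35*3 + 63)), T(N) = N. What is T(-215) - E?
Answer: -3592165/16602 ≈ -216.37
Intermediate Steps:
E = 22735/16602 (E = 22735/(16644 + (-105 + 63)) = 22735/(16644 - 42) = 22735/16602 ≈ 1.3694)
T(-215) - E = -215 - 1*22735/16602 = -215 - 22735/16602 = -3592165/16602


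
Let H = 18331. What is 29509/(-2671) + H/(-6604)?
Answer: -243839537/17639284 ≈ -13.824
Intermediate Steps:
29509/(-2671) + H/(-6604) = 29509/(-2671) + 18331/(-6604) = 29509*(-1/2671) + 18331*(-1/6604) = -29509/2671 - 18331/6604 = -243839537/17639284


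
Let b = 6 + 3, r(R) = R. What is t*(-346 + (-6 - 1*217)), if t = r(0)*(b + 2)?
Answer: 0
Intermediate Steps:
b = 9
t = 0 (t = 0*(9 + 2) = 0*11 = 0)
t*(-346 + (-6 - 1*217)) = 0*(-346 + (-6 - 1*217)) = 0*(-346 + (-6 - 217)) = 0*(-346 - 223) = 0*(-569) = 0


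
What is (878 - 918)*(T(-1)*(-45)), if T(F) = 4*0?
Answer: 0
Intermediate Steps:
T(F) = 0
(878 - 918)*(T(-1)*(-45)) = (878 - 918)*(0*(-45)) = -40*0 = 0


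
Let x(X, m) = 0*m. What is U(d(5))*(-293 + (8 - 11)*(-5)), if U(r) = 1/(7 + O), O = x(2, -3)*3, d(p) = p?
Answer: -278/7 ≈ -39.714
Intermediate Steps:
x(X, m) = 0
O = 0 (O = 0*3 = 0)
U(r) = 1/7 (U(r) = 1/(7 + 0) = 1/7)
U(d(5))*(-293 + (8 - 11)*(-5)) = (-293 + (8 - 11)*(-5))/7 = (-293 - 3*(-5))/7 = (-293 + 15)/7 = (1/7)*(-278) = -278/7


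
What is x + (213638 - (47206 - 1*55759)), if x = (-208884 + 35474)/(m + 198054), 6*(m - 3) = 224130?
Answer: 26153127141/117706 ≈ 2.2219e+5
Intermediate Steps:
m = 37358 (m = 3 + (⅙)*224130 = 3 + 37355 = 37358)
x = -86705/117706 (x = (-208884 + 35474)/(37358 + 198054) = -173410/235412 = -173410*1/235412 = -86705/117706 ≈ -0.73662)
x + (213638 - (47206 - 1*55759)) = -86705/117706 + (213638 - (47206 - 1*55759)) = -86705/117706 + (213638 - (47206 - 55759)) = -86705/117706 + (213638 - 1*(-8553)) = -86705/117706 + (213638 + 8553) = -86705/117706 + 222191 = 26153127141/117706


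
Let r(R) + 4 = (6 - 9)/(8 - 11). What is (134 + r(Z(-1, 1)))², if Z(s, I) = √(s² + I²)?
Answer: 17161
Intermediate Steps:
Z(s, I) = √(I² + s²)
r(R) = -3 (r(R) = -4 + (6 - 9)/(8 - 11) = -4 - 3/(-3) = -4 - 3*(-⅓) = -4 + 1 = -3)
(134 + r(Z(-1, 1)))² = (134 - 3)² = 131² = 17161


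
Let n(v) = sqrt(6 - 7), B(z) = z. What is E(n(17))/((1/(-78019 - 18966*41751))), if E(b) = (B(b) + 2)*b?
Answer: 4049220735 - 8098441470*I ≈ 4.0492e+9 - 8.0984e+9*I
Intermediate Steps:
n(v) = I (n(v) = sqrt(-1) = I)
E(b) = b*(2 + b) (E(b) = (b + 2)*b = (2 + b)*b = b*(2 + b))
E(n(17))/((1/(-78019 - 18966*41751))) = (I*(2 + I))/((1/(-78019 - 18966*41751))) = (I*(2 + I))/(((1/41751)/(-96985))) = (I*(2 + I))/((-1/96985*1/41751)) = (I*(2 + I))/(-1/4049220735) = (I*(2 + I))*(-4049220735) = -4049220735*I*(2 + I)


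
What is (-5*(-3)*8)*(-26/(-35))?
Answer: 624/7 ≈ 89.143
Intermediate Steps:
(-5*(-3)*8)*(-26/(-35)) = (15*8)*(-26*(-1/35)) = 120*(26/35) = 624/7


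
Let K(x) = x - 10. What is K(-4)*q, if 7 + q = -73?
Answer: 1120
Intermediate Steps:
K(x) = -10 + x
q = -80 (q = -7 - 73 = -80)
K(-4)*q = (-10 - 4)*(-80) = -14*(-80) = 1120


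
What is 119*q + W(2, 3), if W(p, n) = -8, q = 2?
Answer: 230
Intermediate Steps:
119*q + W(2, 3) = 119*2 - 8 = 238 - 8 = 230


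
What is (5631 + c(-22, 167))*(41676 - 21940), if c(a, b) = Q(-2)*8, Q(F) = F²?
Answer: 111764968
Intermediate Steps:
c(a, b) = 32 (c(a, b) = (-2)²*8 = 4*8 = 32)
(5631 + c(-22, 167))*(41676 - 21940) = (5631 + 32)*(41676 - 21940) = 5663*19736 = 111764968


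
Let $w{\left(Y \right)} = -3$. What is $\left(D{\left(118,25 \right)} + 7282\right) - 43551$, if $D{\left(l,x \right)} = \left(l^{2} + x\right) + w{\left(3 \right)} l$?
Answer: $-22674$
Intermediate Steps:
$D{\left(l,x \right)} = x + l^{2} - 3 l$ ($D{\left(l,x \right)} = \left(l^{2} + x\right) - 3 l = \left(x + l^{2}\right) - 3 l = x + l^{2} - 3 l$)
$\left(D{\left(118,25 \right)} + 7282\right) - 43551 = \left(\left(25 + 118^{2} - 354\right) + 7282\right) - 43551 = \left(\left(25 + 13924 - 354\right) + 7282\right) - 43551 = \left(13595 + 7282\right) - 43551 = 20877 - 43551 = -22674$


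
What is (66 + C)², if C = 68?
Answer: 17956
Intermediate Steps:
(66 + C)² = (66 + 68)² = 134² = 17956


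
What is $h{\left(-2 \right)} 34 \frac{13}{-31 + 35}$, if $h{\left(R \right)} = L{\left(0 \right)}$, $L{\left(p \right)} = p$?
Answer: $0$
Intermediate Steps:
$h{\left(R \right)} = 0$
$h{\left(-2 \right)} 34 \frac{13}{-31 + 35} = 0 \cdot 34 \frac{13}{-31 + 35} = 0 \cdot \frac{13}{4} = 0$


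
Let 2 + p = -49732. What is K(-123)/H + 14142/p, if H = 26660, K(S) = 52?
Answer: -15601648/55246185 ≈ -0.28240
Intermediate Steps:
p = -49734 (p = -2 - 49732 = -49734)
K(-123)/H + 14142/p = 52/26660 + 14142/(-49734) = 52*(1/26660) + 14142*(-1/49734) = 13/6665 - 2357/8289 = -15601648/55246185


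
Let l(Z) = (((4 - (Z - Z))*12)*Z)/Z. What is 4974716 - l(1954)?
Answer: 4974668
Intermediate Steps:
l(Z) = 48 (l(Z) = (((4 - 1*0)*12)*Z)/Z = (((4 + 0)*12)*Z)/Z = ((4*12)*Z)/Z = (48*Z)/Z = 48)
4974716 - l(1954) = 4974716 - 1*48 = 4974716 - 48 = 4974668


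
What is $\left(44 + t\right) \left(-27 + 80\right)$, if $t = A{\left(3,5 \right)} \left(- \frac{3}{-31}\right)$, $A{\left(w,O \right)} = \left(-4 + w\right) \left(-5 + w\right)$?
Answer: $\frac{72610}{31} \approx 2342.3$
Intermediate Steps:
$A{\left(w,O \right)} = \left(-5 + w\right) \left(-4 + w\right)$
$t = \frac{6}{31}$ ($t = \left(20 + 3^{2} - 27\right) \left(- \frac{3}{-31}\right) = \left(20 + 9 - 27\right) \left(\left(-3\right) \left(- \frac{1}{31}\right)\right) = 2 \cdot \frac{3}{31} = \frac{6}{31} \approx 0.19355$)
$\left(44 + t\right) \left(-27 + 80\right) = \left(44 + \frac{6}{31}\right) \left(-27 + 80\right) = \frac{1370}{31} \cdot 53 = \frac{72610}{31}$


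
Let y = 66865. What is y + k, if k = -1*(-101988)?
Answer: 168853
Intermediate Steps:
k = 101988
y + k = 66865 + 101988 = 168853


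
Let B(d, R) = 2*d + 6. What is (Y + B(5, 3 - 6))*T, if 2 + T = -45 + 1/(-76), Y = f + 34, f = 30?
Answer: -71460/19 ≈ -3761.1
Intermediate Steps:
Y = 64 (Y = 30 + 34 = 64)
B(d, R) = 6 + 2*d
T = -3573/76 (T = -2 + (-45 + 1/(-76)) = -2 + (-45 - 1/76) = -2 - 3421/76 = -3573/76 ≈ -47.013)
(Y + B(5, 3 - 6))*T = (64 + (6 + 2*5))*(-3573/76) = (64 + (6 + 10))*(-3573/76) = (64 + 16)*(-3573/76) = 80*(-3573/76) = -71460/19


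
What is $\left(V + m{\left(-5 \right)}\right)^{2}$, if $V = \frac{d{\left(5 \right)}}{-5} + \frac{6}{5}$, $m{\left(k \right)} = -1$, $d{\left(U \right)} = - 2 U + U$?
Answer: $\frac{36}{25} \approx 1.44$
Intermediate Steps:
$d{\left(U \right)} = - U$
$V = \frac{11}{5}$ ($V = \frac{\left(-1\right) 5}{-5} + \frac{6}{5} = \left(-5\right) \left(- \frac{1}{5}\right) + 6 \cdot \frac{1}{5} = 1 + \frac{6}{5} = \frac{11}{5} \approx 2.2$)
$\left(V + m{\left(-5 \right)}\right)^{2} = \left(\frac{11}{5} - 1\right)^{2} = \left(\frac{6}{5}\right)^{2} = \frac{36}{25}$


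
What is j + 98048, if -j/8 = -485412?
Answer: 3981344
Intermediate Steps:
j = 3883296 (j = -8*(-485412) = 3883296)
j + 98048 = 3883296 + 98048 = 3981344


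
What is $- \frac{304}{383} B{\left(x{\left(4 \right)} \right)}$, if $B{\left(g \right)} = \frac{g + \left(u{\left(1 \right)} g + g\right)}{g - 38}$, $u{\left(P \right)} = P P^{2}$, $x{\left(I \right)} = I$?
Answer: $\frac{1824}{6511} \approx 0.28014$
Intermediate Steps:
$u{\left(P \right)} = P^{3}$
$B{\left(g \right)} = \frac{3 g}{-38 + g}$ ($B{\left(g \right)} = \frac{g + \left(1^{3} g + g\right)}{g - 38} = \frac{g + \left(1 g + g\right)}{-38 + g} = \frac{g + \left(g + g\right)}{-38 + g} = \frac{g + 2 g}{-38 + g} = \frac{3 g}{-38 + g}$)
$- \frac{304}{383} B{\left(x{\left(4 \right)} \right)} = - \frac{304}{383} \cdot 3 \cdot 4 \frac{1}{-38 + 4} = \left(-304\right) \frac{1}{383} \cdot 3 \cdot 4 \frac{1}{-34} = - \frac{304 \cdot 3 \cdot 4 \left(- \frac{1}{34}\right)}{383} = \left(- \frac{304}{383}\right) \left(- \frac{6}{17}\right) = \frac{1824}{6511}$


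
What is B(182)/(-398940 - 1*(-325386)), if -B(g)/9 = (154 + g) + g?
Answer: 777/12259 ≈ 0.063382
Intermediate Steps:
B(g) = -1386 - 18*g (B(g) = -9*((154 + g) + g) = -9*(154 + 2*g) = -1386 - 18*g)
B(182)/(-398940 - 1*(-325386)) = (-1386 - 18*182)/(-398940 - 1*(-325386)) = (-1386 - 3276)/(-398940 + 325386) = -4662/(-73554) = -4662*(-1/73554) = 777/12259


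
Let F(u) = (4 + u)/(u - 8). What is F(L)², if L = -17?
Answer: 169/625 ≈ 0.27040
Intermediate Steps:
F(u) = (4 + u)/(-8 + u)
F(L)² = ((4 - 17)/(-8 - 17))² = (-13/(-25))² = (-1/25*(-13))² = (13/25)² = 169/625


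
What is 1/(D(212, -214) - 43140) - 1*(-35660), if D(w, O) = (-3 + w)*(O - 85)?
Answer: 3766801459/105631 ≈ 35660.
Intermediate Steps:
D(w, O) = (-85 + O)*(-3 + w) (D(w, O) = (-3 + w)*(-85 + O) = (-85 + O)*(-3 + w))
1/(D(212, -214) - 43140) - 1*(-35660) = 1/((255 - 85*212 - 3*(-214) - 214*212) - 43140) - 1*(-35660) = 1/((255 - 18020 + 642 - 45368) - 43140) + 35660 = 1/(-62491 - 43140) + 35660 = 1/(-105631) + 35660 = -1/105631 + 35660 = 3766801459/105631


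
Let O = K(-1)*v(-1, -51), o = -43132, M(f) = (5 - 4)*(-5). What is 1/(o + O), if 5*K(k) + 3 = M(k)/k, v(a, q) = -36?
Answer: -5/215732 ≈ -2.3177e-5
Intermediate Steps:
M(f) = -5 (M(f) = 1*(-5) = -5)
K(k) = -⅗ - 1/k (K(k) = -⅗ + (-5/k)/5 = -⅗ - 1/k)
O = -72/5 (O = (-⅗ - 1/(-1))*(-36) = (-⅗ - 1*(-1))*(-36) = (-⅗ + 1)*(-36) = (⅖)*(-36) = -72/5 ≈ -14.400)
1/(o + O) = 1/(-43132 - 72/5) = 1/(-215732/5) = -5/215732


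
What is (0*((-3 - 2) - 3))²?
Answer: 0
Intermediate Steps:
(0*((-3 - 2) - 3))² = (0*(-5 - 3))² = (0*(-8))² = 0² = 0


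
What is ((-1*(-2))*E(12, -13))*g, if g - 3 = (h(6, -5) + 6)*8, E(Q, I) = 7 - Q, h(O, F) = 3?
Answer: -750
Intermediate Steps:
g = 75 (g = 3 + (3 + 6)*8 = 3 + 9*8 = 3 + 72 = 75)
((-1*(-2))*E(12, -13))*g = ((-1*(-2))*(7 - 1*12))*75 = (2*(7 - 12))*75 = (2*(-5))*75 = -10*75 = -750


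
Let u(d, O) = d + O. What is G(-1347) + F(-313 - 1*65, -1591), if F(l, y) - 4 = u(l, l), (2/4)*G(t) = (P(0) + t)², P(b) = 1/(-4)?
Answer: 29035305/8 ≈ 3.6294e+6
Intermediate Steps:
u(d, O) = O + d
P(b) = -¼
G(t) = 2*(-¼ + t)²
F(l, y) = 4 + 2*l (F(l, y) = 4 + (l + l) = 4 + 2*l)
G(-1347) + F(-313 - 1*65, -1591) = (-1 + 4*(-1347))²/8 + (4 + 2*(-313 - 1*65)) = (-1 - 5388)²/8 + (4 + 2*(-313 - 65)) = (⅛)*(-5389)² + (4 + 2*(-378)) = (⅛)*29041321 + (4 - 756) = 29041321/8 - 752 = 29035305/8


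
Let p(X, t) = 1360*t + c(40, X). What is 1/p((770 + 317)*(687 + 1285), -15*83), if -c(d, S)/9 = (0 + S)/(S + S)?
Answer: -2/3386409 ≈ -5.9060e-7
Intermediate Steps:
c(d, S) = -9/2 (c(d, S) = -9*(0 + S)/(S + S) = -9*S/(2*S) = -9*S*1/(2*S) = -9*½ = -9/2)
p(X, t) = -9/2 + 1360*t (p(X, t) = 1360*t - 9/2 = -9/2 + 1360*t)
1/p((770 + 317)*(687 + 1285), -15*83) = 1/(-9/2 + 1360*(-15*83)) = 1/(-9/2 + 1360*(-1245)) = 1/(-9/2 - 1693200) = 1/(-3386409/2) = -2/3386409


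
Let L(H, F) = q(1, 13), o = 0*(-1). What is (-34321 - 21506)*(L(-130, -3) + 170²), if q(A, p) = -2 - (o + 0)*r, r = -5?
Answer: -1613288646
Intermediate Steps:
o = 0
q(A, p) = -2 (q(A, p) = -2 - (0 + 0)*(-5) = -2 - 0*(-5) = -2 - 1*0 = -2 + 0 = -2)
L(H, F) = -2
(-34321 - 21506)*(L(-130, -3) + 170²) = (-34321 - 21506)*(-2 + 170²) = -55827*(-2 + 28900) = -55827*28898 = -1613288646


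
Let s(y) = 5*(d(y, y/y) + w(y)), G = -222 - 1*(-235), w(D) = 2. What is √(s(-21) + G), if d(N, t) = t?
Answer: 2*√7 ≈ 5.2915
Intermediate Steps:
G = 13 (G = -222 + 235 = 13)
s(y) = 15 (s(y) = 5*(y/y + 2) = 5*(1 + 2) = 5*3 = 15)
√(s(-21) + G) = √(15 + 13) = √28 = 2*√7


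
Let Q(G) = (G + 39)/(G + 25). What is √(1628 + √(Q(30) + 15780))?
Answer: √(4924700 + 165*√5304255)/55 ≈ 41.876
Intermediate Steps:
Q(G) = (39 + G)/(25 + G)
√(1628 + √(Q(30) + 15780)) = √(1628 + √((39 + 30)/(25 + 30) + 15780)) = √(1628 + √(69/55 + 15780)) = √(1628 + √(867969/55)) = √(1628 + 3*√5304255/55)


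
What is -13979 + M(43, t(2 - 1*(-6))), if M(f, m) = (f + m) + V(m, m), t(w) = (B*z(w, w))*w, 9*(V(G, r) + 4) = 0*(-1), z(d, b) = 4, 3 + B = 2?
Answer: -13972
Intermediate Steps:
B = -1 (B = -3 + 2 = -1)
V(G, r) = -4 (V(G, r) = -4 + (0*(-1))/9 = -4 + (1/9)*0 = -4 + 0 = -4)
t(w) = -4*w (t(w) = (-1*4)*w = -4*w)
M(f, m) = -4 + f + m (M(f, m) = (f + m) - 4 = -4 + f + m)
-13979 + M(43, t(2 - 1*(-6))) = -13979 + (-4 + 43 - 4*(2 - 1*(-6))) = -13979 + (-4 + 43 - 4*(2 + 6)) = -13979 + (-4 + 43 - 4*8) = -13979 + (-4 + 43 - 32) = -13979 + 7 = -13972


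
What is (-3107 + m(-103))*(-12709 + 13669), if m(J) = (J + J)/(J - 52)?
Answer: -92424768/31 ≈ -2.9814e+6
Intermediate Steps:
m(J) = 2*J/(-52 + J) (m(J) = (2*J)/(-52 + J) = 2*J/(-52 + J))
(-3107 + m(-103))*(-12709 + 13669) = (-3107 + 2*(-103)/(-52 - 103))*(-12709 + 13669) = (-3107 + 2*(-103)/(-155))*960 = (-3107 + 2*(-103)*(-1/155))*960 = (-3107 + 206/155)*960 = -481379/155*960 = -92424768/31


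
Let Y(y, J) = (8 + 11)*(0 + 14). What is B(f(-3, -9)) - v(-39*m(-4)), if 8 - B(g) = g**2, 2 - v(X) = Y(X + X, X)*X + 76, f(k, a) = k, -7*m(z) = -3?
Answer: -4373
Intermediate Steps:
m(z) = 3/7 (m(z) = -1/7*(-3) = 3/7)
Y(y, J) = 266 (Y(y, J) = 19*14 = 266)
v(X) = -74 - 266*X (v(X) = 2 - (266*X + 76) = 2 - (76 + 266*X) = 2 + (-76 - 266*X) = -74 - 266*X)
B(g) = 8 - g**2
B(f(-3, -9)) - v(-39*m(-4)) = (8 - 1*(-3)**2) - (-74 - (-10374)*3/7) = (8 - 1*9) - (-74 - 266*(-117/7)) = (8 - 9) - (-74 + 4446) = -1 - 1*4372 = -1 - 4372 = -4373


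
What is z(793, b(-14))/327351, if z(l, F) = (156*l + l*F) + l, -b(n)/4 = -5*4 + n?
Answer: 232349/327351 ≈ 0.70979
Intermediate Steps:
b(n) = 80 - 4*n (b(n) = -4*(-5*4 + n) = -4*(-20 + n) = 80 - 4*n)
z(l, F) = 157*l + F*l (z(l, F) = (156*l + F*l) + l = 157*l + F*l)
z(793, b(-14))/327351 = (793*(157 + (80 - 4*(-14))))/327351 = (793*(157 + (80 + 56)))*(1/327351) = (793*(157 + 136))*(1/327351) = (793*293)*(1/327351) = 232349*(1/327351) = 232349/327351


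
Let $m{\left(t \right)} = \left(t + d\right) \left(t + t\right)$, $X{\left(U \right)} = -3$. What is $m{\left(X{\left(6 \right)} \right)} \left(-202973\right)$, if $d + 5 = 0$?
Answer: $-9742704$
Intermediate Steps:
$d = -5$ ($d = -5 + 0 = -5$)
$m{\left(t \right)} = 2 t \left(-5 + t\right)$ ($m{\left(t \right)} = \left(t - 5\right) \left(t + t\right) = \left(-5 + t\right) 2 t = 2 t \left(-5 + t\right)$)
$m{\left(X{\left(6 \right)} \right)} \left(-202973\right) = 2 \left(-3\right) \left(-5 - 3\right) \left(-202973\right) = 2 \left(-3\right) \left(-8\right) \left(-202973\right) = 48 \left(-202973\right) = -9742704$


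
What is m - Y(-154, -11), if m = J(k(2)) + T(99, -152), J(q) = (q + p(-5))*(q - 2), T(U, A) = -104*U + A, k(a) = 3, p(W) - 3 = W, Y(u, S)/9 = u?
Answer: -9061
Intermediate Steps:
Y(u, S) = 9*u
p(W) = 3 + W
T(U, A) = A - 104*U
J(q) = (-2 + q)² (J(q) = (q + (3 - 5))*(q - 2) = (q - 2)*(-2 + q) = (-2 + q)*(-2 + q) = (-2 + q)²)
m = -10447 (m = (4 + 3² - 4*3) + (-152 - 104*99) = (4 + 9 - 12) + (-152 - 10296) = 1 - 10448 = -10447)
m - Y(-154, -11) = -10447 - 9*(-154) = -10447 - 1*(-1386) = -10447 + 1386 = -9061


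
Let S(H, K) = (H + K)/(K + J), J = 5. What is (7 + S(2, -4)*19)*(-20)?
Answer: 620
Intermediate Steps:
S(H, K) = (H + K)/(5 + K) (S(H, K) = (H + K)/(K + 5) = (H + K)/(5 + K))
(7 + S(2, -4)*19)*(-20) = (7 + ((2 - 4)/(5 - 4))*19)*(-20) = (7 + (-2/1)*19)*(-20) = (7 + (1*(-2))*19)*(-20) = (7 - 2*19)*(-20) = (7 - 38)*(-20) = -31*(-20) = 620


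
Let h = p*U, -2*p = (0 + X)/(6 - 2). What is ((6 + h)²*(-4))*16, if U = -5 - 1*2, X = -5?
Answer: -169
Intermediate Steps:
U = -7 (U = -5 - 2 = -7)
p = 5/8 (p = -(0 - 5)/(2*(6 - 2)) = -(-5)/(2*4) = -½*(-5/4) = 5/8 ≈ 0.62500)
h = -35/8 (h = (5/8)*(-7) = -35/8 ≈ -4.3750)
((6 + h)²*(-4))*16 = ((6 - 35/8)²*(-4))*16 = ((13/8)²*(-4))*16 = ((169/64)*(-4))*16 = -169/16*16 = -169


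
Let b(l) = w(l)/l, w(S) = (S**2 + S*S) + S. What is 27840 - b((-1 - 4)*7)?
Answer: 27909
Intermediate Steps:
w(S) = S + 2*S**2 (w(S) = (S**2 + S**2) + S = 2*S**2 + S = S + 2*S**2)
b(l) = 1 + 2*l (b(l) = (l*(1 + 2*l))/l = 1 + 2*l)
27840 - b((-1 - 4)*7) = 27840 - (1 + 2*((-1 - 4)*7)) = 27840 - (1 + 2*(-5*7)) = 27840 - (1 + 2*(-35)) = 27840 - (1 - 70) = 27840 - 1*(-69) = 27840 + 69 = 27909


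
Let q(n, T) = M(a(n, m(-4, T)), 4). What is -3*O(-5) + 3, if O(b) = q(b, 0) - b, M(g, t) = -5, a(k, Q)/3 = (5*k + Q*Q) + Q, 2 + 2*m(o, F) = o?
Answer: 3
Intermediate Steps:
m(o, F) = -1 + o/2
a(k, Q) = 3*Q + 3*Q² + 15*k (a(k, Q) = 3*((5*k + Q*Q) + Q) = 3*((5*k + Q²) + Q) = 3*((Q² + 5*k) + Q) = 3*(Q + Q² + 5*k) = 3*Q + 3*Q² + 15*k)
q(n, T) = -5
O(b) = -5 - b
-3*O(-5) + 3 = -3*(-5 - 1*(-5)) + 3 = -3*(-5 + 5) + 3 = -3*0 + 3 = 0 + 3 = 3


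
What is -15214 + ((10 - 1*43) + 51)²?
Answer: -14890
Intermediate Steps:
-15214 + ((10 - 1*43) + 51)² = -15214 + ((10 - 43) + 51)² = -15214 + (-33 + 51)² = -15214 + 18² = -15214 + 324 = -14890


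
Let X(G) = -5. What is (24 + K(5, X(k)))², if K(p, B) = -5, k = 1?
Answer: 361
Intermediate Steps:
(24 + K(5, X(k)))² = (24 - 5)² = 19² = 361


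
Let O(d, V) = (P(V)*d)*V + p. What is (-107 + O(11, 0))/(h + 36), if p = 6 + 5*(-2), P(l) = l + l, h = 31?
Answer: -111/67 ≈ -1.6567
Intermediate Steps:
P(l) = 2*l
p = -4 (p = 6 - 10 = -4)
O(d, V) = -4 + 2*d*V**2 (O(d, V) = ((2*V)*d)*V - 4 = (2*V*d)*V - 4 = 2*d*V**2 - 4 = -4 + 2*d*V**2)
(-107 + O(11, 0))/(h + 36) = (-107 + (-4 + 2*11*0**2))/(31 + 36) = (-107 + (-4 + 2*11*0))/67 = (-107 + (-4 + 0))*(1/67) = (-107 - 4)*(1/67) = -111*1/67 = -111/67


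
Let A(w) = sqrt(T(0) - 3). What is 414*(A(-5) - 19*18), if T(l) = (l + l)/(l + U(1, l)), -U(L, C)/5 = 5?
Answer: -141588 + 414*I*sqrt(3) ≈ -1.4159e+5 + 717.07*I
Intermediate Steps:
U(L, C) = -25 (U(L, C) = -5*5 = -25)
T(l) = 2*l/(-25 + l) (T(l) = (l + l)/(l - 25) = (2*l)/(-25 + l) = 2*l/(-25 + l))
A(w) = I*sqrt(3) (A(w) = sqrt(2*0/(-25 + 0) - 3) = sqrt(2*0/(-25) - 3) = sqrt(2*0*(-1/25) - 3) = sqrt(0 - 3) = sqrt(-3) = I*sqrt(3))
414*(A(-5) - 19*18) = 414*(I*sqrt(3) - 19*18) = 414*(I*sqrt(3) - 342) = 414*(-342 + I*sqrt(3)) = -141588 + 414*I*sqrt(3)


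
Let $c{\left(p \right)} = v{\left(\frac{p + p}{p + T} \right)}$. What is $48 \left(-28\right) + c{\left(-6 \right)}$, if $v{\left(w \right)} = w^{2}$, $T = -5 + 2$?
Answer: $- \frac{12080}{9} \approx -1342.2$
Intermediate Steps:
$T = -3$
$c{\left(p \right)} = \frac{4 p^{2}}{\left(-3 + p\right)^{2}}$ ($c{\left(p \right)} = \left(\frac{p + p}{p - 3}\right)^{2} = \left(\frac{2 p}{-3 + p}\right)^{2} = \frac{4 p^{2}}{\left(-3 + p\right)^{2}}$)
$48 \left(-28\right) + c{\left(-6 \right)} = 48 \left(-28\right) + \frac{4 \left(-6\right)^{2}}{\left(-3 - 6\right)^{2}} = -1344 + 4 \cdot 36 \cdot \frac{1}{81} = -1344 + \frac{16}{9} = - \frac{12080}{9}$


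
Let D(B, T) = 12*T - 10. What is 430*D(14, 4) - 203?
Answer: 16137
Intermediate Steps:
D(B, T) = -10 + 12*T
430*D(14, 4) - 203 = 430*(-10 + 12*4) - 203 = 430*(-10 + 48) - 203 = 430*38 - 203 = 16340 - 203 = 16137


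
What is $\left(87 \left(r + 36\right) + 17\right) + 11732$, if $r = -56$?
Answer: $10009$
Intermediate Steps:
$\left(87 \left(r + 36\right) + 17\right) + 11732 = \left(87 \left(-56 + 36\right) + 17\right) + 11732 = \left(87 \left(-20\right) + 17\right) + 11732 = \left(-1740 + 17\right) + 11732 = -1723 + 11732 = 10009$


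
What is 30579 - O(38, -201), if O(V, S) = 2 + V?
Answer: 30539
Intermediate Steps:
30579 - O(38, -201) = 30579 - (2 + 38) = 30579 - 1*40 = 30579 - 40 = 30539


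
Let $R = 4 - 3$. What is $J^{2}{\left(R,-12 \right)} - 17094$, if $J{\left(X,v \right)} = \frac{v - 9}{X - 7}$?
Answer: $- \frac{68327}{4} \approx -17082.0$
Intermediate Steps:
$R = 1$ ($R = 4 - 3 = 1$)
$J{\left(X,v \right)} = \frac{-9 + v}{-7 + X}$
$J^{2}{\left(R,-12 \right)} - 17094 = \left(\frac{-9 - 12}{-7 + 1}\right)^{2} - 17094 = \left(\frac{1}{-6} \left(-21\right)\right)^{2} - 17094 = \left(\left(- \frac{1}{6}\right) \left(-21\right)\right)^{2} - 17094 = \left(\frac{7}{2}\right)^{2} - 17094 = \frac{49}{4} - 17094 = - \frac{68327}{4}$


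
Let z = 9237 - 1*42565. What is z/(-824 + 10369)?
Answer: -33328/9545 ≈ -3.4917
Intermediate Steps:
z = -33328 (z = 9237 - 42565 = -33328)
z/(-824 + 10369) = -33328/(-824 + 10369) = -33328/9545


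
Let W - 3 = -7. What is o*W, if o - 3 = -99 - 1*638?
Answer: 2936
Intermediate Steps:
W = -4 (W = 3 - 7 = -4)
o = -734 (o = 3 + (-99 - 1*638) = 3 + (-99 - 638) = 3 - 737 = -734)
o*W = -734*(-4) = 2936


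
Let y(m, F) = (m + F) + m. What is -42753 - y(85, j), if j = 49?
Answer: -42972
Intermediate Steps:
y(m, F) = F + 2*m (y(m, F) = (F + m) + m = F + 2*m)
-42753 - y(85, j) = -42753 - (49 + 2*85) = -42753 - (49 + 170) = -42753 - 1*219 = -42753 - 219 = -42972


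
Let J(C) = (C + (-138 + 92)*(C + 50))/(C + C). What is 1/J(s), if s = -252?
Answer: -63/1130 ≈ -0.055752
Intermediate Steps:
J(C) = (-2300 - 45*C)/(2*C) (J(C) = (C - 46*(50 + C))/((2*C)) = (C + (-2300 - 46*C))*(1/(2*C)) = (-2300 - 45*C)*(1/(2*C)) = (-2300 - 45*C)/(2*C))
1/J(s) = 1/(-45/2 - 1150/(-252)) = 1/(-45/2 - 1150*(-1/252)) = 1/(-45/2 + 575/126) = 1/(-1130/63) = -63/1130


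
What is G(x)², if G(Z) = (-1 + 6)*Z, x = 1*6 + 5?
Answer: 3025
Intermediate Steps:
x = 11 (x = 6 + 5 = 11)
G(Z) = 5*Z
G(x)² = (5*11)² = 55² = 3025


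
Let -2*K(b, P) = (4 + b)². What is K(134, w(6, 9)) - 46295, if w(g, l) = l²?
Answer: -55817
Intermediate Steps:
K(b, P) = -(4 + b)²/2
K(134, w(6, 9)) - 46295 = -(4 + 134)²/2 - 46295 = -½*138² - 46295 = -½*19044 - 46295 = -9522 - 46295 = -55817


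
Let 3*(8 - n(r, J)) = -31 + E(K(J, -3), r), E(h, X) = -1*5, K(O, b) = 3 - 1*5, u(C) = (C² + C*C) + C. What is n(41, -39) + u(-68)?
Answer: 9200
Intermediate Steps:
u(C) = C + 2*C² (u(C) = (C² + C²) + C = 2*C² + C = C + 2*C²)
K(O, b) = -2 (K(O, b) = 3 - 5 = -2)
E(h, X) = -5
n(r, J) = 20 (n(r, J) = 8 - (-31 - 5)/3 = 8 - ⅓*(-36) = 8 + 12 = 20)
n(41, -39) + u(-68) = 20 - 68*(1 + 2*(-68)) = 20 - 68*(1 - 136) = 20 - 68*(-135) = 20 + 9180 = 9200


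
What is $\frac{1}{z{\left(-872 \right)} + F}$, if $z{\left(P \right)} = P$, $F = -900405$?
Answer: $- \frac{1}{901277} \approx -1.1095 \cdot 10^{-6}$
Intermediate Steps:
$\frac{1}{z{\left(-872 \right)} + F} = \frac{1}{-872 - 900405} = \frac{1}{-901277} = - \frac{1}{901277}$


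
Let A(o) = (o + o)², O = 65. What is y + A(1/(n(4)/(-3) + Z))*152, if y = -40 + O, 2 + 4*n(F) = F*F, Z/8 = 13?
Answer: 9539113/380689 ≈ 25.057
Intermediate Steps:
Z = 104 (Z = 8*13 = 104)
n(F) = -½ + F²/4 (n(F) = -½ + (F*F)/4 = -½ + F²/4)
y = 25 (y = -40 + 65 = 25)
A(o) = 4*o² (A(o) = (2*o)² = 4*o²)
y + A(1/(n(4)/(-3) + Z))*152 = 25 + (4*(1/((-½ + (¼)*4²)/(-3) + 104))²)*152 = 25 + (4*(1/((-½ + (¼)*16)*(-⅓) + 104))²)*152 = 25 + (4*(1/((-½ + 4)*(-⅓) + 104))²)*152 = 25 + (4*(1/((7/2)*(-⅓) + 104))²)*152 = 25 + (4*(1/(-7/6 + 104))²)*152 = 25 + (4*(1/(617/6))²)*152 = 25 + (4*(6/617)²)*152 = 25 + (4*(36/380689))*152 = 25 + (144/380689)*152 = 25 + 21888/380689 = 9539113/380689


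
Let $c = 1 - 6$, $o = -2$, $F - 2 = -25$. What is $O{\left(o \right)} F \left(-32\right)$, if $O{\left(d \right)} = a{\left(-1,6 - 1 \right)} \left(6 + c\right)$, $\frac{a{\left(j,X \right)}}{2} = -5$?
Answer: $-7360$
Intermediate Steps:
$F = -23$ ($F = 2 - 25 = -23$)
$a{\left(j,X \right)} = -10$ ($a{\left(j,X \right)} = 2 \left(-5\right) = -10$)
$c = -5$ ($c = 1 - 6 = -5$)
$O{\left(d \right)} = -10$ ($O{\left(d \right)} = - 10 \left(6 - 5\right) = \left(-10\right) 1 = -10$)
$O{\left(o \right)} F \left(-32\right) = \left(-10\right) \left(-23\right) \left(-32\right) = 230 \left(-32\right) = -7360$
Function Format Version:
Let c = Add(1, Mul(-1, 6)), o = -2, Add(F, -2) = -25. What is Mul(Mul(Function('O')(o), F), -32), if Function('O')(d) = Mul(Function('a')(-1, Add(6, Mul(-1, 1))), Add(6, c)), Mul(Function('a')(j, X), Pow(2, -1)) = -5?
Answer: -7360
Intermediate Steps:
F = -23 (F = Add(2, -25) = -23)
Function('a')(j, X) = -10 (Function('a')(j, X) = Mul(2, -5) = -10)
c = -5 (c = Add(1, -6) = -5)
Function('O')(d) = -10 (Function('O')(d) = Mul(-10, Add(6, -5)) = Mul(-10, 1) = -10)
Mul(Mul(Function('O')(o), F), -32) = Mul(Mul(-10, -23), -32) = Mul(230, -32) = -7360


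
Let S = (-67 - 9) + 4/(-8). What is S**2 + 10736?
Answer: 66353/4 ≈ 16588.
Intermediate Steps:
S = -153/2 (S = -76 + 4*(-1/8) = -76 - 1/2 = -153/2 ≈ -76.500)
S**2 + 10736 = (-153/2)**2 + 10736 = 23409/4 + 10736 = 66353/4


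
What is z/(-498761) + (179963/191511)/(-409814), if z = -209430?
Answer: 16436791105110377/39144702938585994 ≈ 0.41990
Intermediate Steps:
z/(-498761) + (179963/191511)/(-409814) = -209430/(-498761) + (179963/191511)/(-409814) = -209430*(-1/498761) + (179963*(1/191511))*(-1/409814) = 209430/498761 + (179963/191511)*(-1/409814) = 209430/498761 - 179963/78483888954 = 16436791105110377/39144702938585994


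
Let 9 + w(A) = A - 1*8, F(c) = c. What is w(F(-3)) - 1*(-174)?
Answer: 154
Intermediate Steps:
w(A) = -17 + A (w(A) = -9 + (A - 1*8) = -9 + (A - 8) = -9 + (-8 + A) = -17 + A)
w(F(-3)) - 1*(-174) = (-17 - 3) - 1*(-174) = -20 + 174 = 154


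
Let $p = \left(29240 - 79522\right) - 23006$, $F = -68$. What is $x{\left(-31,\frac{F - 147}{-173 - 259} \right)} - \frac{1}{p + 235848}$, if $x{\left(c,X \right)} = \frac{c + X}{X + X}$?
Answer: $- \frac{42841071}{1398016} \approx -30.644$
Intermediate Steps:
$p = -73288$ ($p = -50282 - 23006 = -73288$)
$x{\left(c,X \right)} = \frac{X + c}{2 X}$
$x{\left(-31,\frac{F - 147}{-173 - 259} \right)} - \frac{1}{p + 235848} = \frac{\frac{-68 - 147}{-173 - 259} - 31}{2 \frac{-68 - 147}{-173 - 259}} - \frac{1}{-73288 + 235848} = \frac{- \frac{215}{-432} - 31}{2 \left(- \frac{215}{-432}\right)} - \frac{1}{162560} = \frac{\left(-215\right) \left(- \frac{1}{432}\right) - 31}{2 \left(\left(-215\right) \left(- \frac{1}{432}\right)\right)} - \frac{1}{162560} = \frac{\frac{215}{432} - 31}{2 \cdot \frac{215}{432}} - \frac{1}{162560} = \frac{1}{2} \cdot \frac{432}{215} \left(- \frac{13177}{432}\right) - \frac{1}{162560} = - \frac{13177}{430} - \frac{1}{162560} = - \frac{42841071}{1398016}$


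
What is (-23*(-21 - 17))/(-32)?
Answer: -437/16 ≈ -27.313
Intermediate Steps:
(-23*(-21 - 17))/(-32) = -(-23)*(-38)/32 = -1/32*874 = -437/16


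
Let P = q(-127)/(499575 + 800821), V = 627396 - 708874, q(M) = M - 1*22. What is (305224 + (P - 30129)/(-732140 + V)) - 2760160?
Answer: -2597385077329674175/1058025592728 ≈ -2.4549e+6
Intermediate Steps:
q(M) = -22 + M (q(M) = M - 22 = -22 + M)
V = -81478
P = -149/1300396 (P = (-22 - 127)/(499575 + 800821) = -149/1300396 ≈ -0.00011458)
(305224 + (P - 30129)/(-732140 + V)) - 2760160 = (305224 + (-149/1300396 - 30129)/(-732140 - 81478)) - 2760160 = (305224 - 39179631233/1300396/(-813618)) - 2760160 = (305224 - 39179631233/1300396*(-1/813618)) - 2760160 = (305224 + 39179631233/1058025592728) - 2760160 = 322934842694442305/1058025592728 - 2760160 = -2597385077329674175/1058025592728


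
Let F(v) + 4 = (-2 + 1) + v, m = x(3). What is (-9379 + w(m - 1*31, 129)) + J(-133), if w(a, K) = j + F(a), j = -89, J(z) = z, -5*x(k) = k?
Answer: -48188/5 ≈ -9637.6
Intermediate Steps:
x(k) = -k/5
m = -⅗ (m = -⅕*3 = -⅗ ≈ -0.60000)
F(v) = -5 + v (F(v) = -4 + ((-2 + 1) + v) = -4 + (-1 + v) = -5 + v)
w(a, K) = -94 + a (w(a, K) = -89 + (-5 + a) = -94 + a)
(-9379 + w(m - 1*31, 129)) + J(-133) = (-9379 + (-94 + (-⅗ - 1*31))) - 133 = (-9379 + (-94 + (-⅗ - 31))) - 133 = (-9379 + (-94 - 158/5)) - 133 = (-9379 - 628/5) - 133 = -47523/5 - 133 = -48188/5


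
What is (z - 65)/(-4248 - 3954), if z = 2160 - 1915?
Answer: -30/1367 ≈ -0.021946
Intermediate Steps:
z = 245
(z - 65)/(-4248 - 3954) = (245 - 65)/(-4248 - 3954) = 180/(-8202) = 180*(-1/8202) = -30/1367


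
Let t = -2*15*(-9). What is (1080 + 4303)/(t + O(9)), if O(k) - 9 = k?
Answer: 5383/288 ≈ 18.691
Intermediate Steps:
O(k) = 9 + k
t = 270 (t = -30*(-9) = 270)
(1080 + 4303)/(t + O(9)) = (1080 + 4303)/(270 + (9 + 9)) = 5383/(270 + 18) = 5383/288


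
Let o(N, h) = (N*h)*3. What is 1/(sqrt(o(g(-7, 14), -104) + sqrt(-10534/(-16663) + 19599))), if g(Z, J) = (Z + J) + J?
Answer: -I*sqrt(16663)/sqrt(109175976 - sqrt(5441947024873)) ≈ -0.012488*I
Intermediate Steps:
g(Z, J) = Z + 2*J (g(Z, J) = (J + Z) + J = Z + 2*J)
o(N, h) = 3*N*h
1/(sqrt(o(g(-7, 14), -104) + sqrt(-10534/(-16663) + 19599))) = 1/(sqrt(3*(-7 + 2*14)*(-104) + sqrt(-10534/(-16663) + 19599))) = 1/(sqrt(3*(-7 + 28)*(-104) + sqrt(-10534*(-1/16663) + 19599))) = 1/(sqrt(3*21*(-104) + sqrt(10534/16663 + 19599))) = 1/(sqrt(-6552 + sqrt(326588671/16663))) = 1/(sqrt(-6552 + sqrt(5441947024873)/16663)) = 1/sqrt(-6552 + sqrt(5441947024873)/16663)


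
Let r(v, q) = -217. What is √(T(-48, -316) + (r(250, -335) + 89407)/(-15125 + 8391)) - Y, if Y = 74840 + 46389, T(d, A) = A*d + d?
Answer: -121229 + 3*√19028954035/3367 ≈ -1.2111e+5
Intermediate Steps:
T(d, A) = d + A*d
Y = 121229
√(T(-48, -316) + (r(250, -335) + 89407)/(-15125 + 8391)) - Y = √(-48*(1 - 316) + (-217 + 89407)/(-15125 + 8391)) - 1*121229 = √(-48*(-315) + 89190/(-6734)) - 121229 = √(15120 + 89190*(-1/6734)) - 121229 = √(15120 - 44595/3367) - 121229 = √(50864445/3367) - 121229 = 3*√19028954035/3367 - 121229 = -121229 + 3*√19028954035/3367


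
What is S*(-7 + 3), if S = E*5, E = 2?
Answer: -40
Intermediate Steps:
S = 10 (S = 2*5 = 10)
S*(-7 + 3) = 10*(-7 + 3) = 10*(-4) = -40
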